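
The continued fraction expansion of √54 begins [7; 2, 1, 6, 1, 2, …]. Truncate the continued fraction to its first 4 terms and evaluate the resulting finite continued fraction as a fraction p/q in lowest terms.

Starting at the tail and folding back:
Start with 6.
1 + 1/(6/1) = 1 + 1/6 = 7/6
2 + 1/(7/6) = 2 + 6/7 = 20/7
7 + 1/(20/7) = 7 + 7/20 = 147/20

147/20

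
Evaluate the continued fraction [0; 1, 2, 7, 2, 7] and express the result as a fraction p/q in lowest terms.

239/351

Compute successive convergents:
a_0 = 0: 0/1
a_1 = 1: 1/1
a_2 = 2: 2/3
a_3 = 7: 15/22
a_4 = 2: 32/47
a_5 = 7: 239/351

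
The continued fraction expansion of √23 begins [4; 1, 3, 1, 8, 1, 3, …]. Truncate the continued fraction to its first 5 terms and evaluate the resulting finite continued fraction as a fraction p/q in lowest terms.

Start with 8.
1 + 1/(8/1) = 1 + 1/8 = 9/8
3 + 1/(9/8) = 3 + 8/9 = 35/9
1 + 1/(35/9) = 1 + 9/35 = 44/35
4 + 1/(44/35) = 4 + 35/44 = 211/44

211/44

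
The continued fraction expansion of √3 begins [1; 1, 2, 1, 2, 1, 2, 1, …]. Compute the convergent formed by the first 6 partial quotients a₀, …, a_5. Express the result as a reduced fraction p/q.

26/15

Use the convergent recurrence hₖ = aₖ·hₖ₋₁ + hₖ₋₂ (and likewise for the denominators kₖ):
a_0 = 1: 1/1
a_1 = 1: 2/1
a_2 = 2: 5/3
a_3 = 1: 7/4
a_4 = 2: 19/11
a_5 = 1: 26/15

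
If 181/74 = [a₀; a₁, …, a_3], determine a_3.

Apply division with remainder until the remainder is 0:
181 = 2·74 + 33, so a_0 = 2
74 = 2·33 + 8, so a_1 = 2
33 = 4·8 + 1, so a_2 = 4
8 = 8·1 + 0, so a_3 = 8

8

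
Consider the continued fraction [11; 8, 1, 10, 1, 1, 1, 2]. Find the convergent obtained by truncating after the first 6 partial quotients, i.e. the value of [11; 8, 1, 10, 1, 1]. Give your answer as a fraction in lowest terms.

2278/205

Starting at the tail and folding back:
Start with 1.
1 + 1/(1/1) = 1 + 1/1 = 2/1
10 + 1/(2/1) = 10 + 1/2 = 21/2
1 + 1/(21/2) = 1 + 2/21 = 23/21
8 + 1/(23/21) = 8 + 21/23 = 205/23
11 + 1/(205/23) = 11 + 23/205 = 2278/205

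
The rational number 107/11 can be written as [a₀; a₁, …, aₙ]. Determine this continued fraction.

[9; 1, 2, 1, 2]

Run the Euclidean algorithm, recording each quotient:
107 ÷ 11 → quotient 9, remainder 8
11 ÷ 8 → quotient 1, remainder 3
8 ÷ 3 → quotient 2, remainder 2
3 ÷ 2 → quotient 1, remainder 1
2 ÷ 1 → quotient 2, remainder 0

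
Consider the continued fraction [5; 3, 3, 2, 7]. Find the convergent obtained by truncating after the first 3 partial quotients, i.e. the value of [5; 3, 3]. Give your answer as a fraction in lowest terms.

Build up convergents one term at a time:
a_0 = 5: 5/1
a_1 = 3: 16/3
a_2 = 3: 53/10

53/10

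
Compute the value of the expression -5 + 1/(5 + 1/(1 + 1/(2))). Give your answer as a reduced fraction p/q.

a_0 = -5: -5/1
a_1 = 5: -24/5
a_2 = 1: -29/6
a_3 = 2: -82/17

-82/17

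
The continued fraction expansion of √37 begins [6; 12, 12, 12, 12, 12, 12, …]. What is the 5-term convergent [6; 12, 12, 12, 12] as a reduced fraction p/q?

Start with 12.
12 + 1/(12/1) = 12 + 1/12 = 145/12
12 + 1/(145/12) = 12 + 12/145 = 1752/145
12 + 1/(1752/145) = 12 + 145/1752 = 21169/1752
6 + 1/(21169/1752) = 6 + 1752/21169 = 128766/21169

128766/21169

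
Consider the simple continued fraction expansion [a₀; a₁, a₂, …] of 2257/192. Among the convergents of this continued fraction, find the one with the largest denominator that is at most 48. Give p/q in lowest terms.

529/45

List convergents until the denominator exceeds the bound:
a_0 = 11: 11/1  (≤ bound)
a_1 = 1: 12/1  (≤ bound)
a_2 = 3: 47/4  (≤ bound)
a_3 = 11: 529/45  (≤ bound)
a_4 = 1: 576/49  (> 48, stop)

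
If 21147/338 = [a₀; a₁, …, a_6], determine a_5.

1

Repeatedly divide and take the remainder:
21147 = 62·338 + 191, so a_0 = 62
338 = 1·191 + 147, so a_1 = 1
191 = 1·147 + 44, so a_2 = 1
147 = 3·44 + 15, so a_3 = 3
44 = 2·15 + 14, so a_4 = 2
15 = 1·14 + 1, so a_5 = 1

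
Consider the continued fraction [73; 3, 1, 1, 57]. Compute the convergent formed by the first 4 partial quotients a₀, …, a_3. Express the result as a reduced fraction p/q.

Work from the innermost term outward:
Start with 1.
1 + 1/(1/1) = 1 + 1/1 = 2/1
3 + 1/(2/1) = 3 + 1/2 = 7/2
73 + 1/(7/2) = 73 + 2/7 = 513/7

513/7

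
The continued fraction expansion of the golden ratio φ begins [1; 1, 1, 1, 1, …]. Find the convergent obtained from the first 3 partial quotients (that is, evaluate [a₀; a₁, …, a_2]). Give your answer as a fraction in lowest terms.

3/2

Use the convergent recurrence hₖ = aₖ·hₖ₋₁ + hₖ₋₂ (and likewise for the denominators kₖ):
a_0 = 1: 1/1
a_1 = 1: 2/1
a_2 = 1: 3/2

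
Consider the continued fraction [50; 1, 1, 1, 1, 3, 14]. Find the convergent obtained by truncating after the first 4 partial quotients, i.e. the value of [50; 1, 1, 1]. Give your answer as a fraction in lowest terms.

152/3

Compute successive convergents:
a_0 = 50: 50/1
a_1 = 1: 51/1
a_2 = 1: 101/2
a_3 = 1: 152/3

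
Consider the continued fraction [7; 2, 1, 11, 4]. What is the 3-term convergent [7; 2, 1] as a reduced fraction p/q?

Collapse the nested fraction from the inside out:
Start with 1.
2 + 1/(1/1) = 2 + 1/1 = 3/1
7 + 1/(3/1) = 7 + 1/3 = 22/3

22/3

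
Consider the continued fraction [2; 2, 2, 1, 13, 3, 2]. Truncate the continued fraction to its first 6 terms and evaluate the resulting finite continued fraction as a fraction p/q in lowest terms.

716/295

Compute successive convergents:
a_0 = 2: 2/1
a_1 = 2: 5/2
a_2 = 2: 12/5
a_3 = 1: 17/7
a_4 = 13: 233/96
a_5 = 3: 716/295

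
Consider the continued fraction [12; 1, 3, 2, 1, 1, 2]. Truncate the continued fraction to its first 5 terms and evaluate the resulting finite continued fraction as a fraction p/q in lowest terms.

Build up convergents one term at a time:
a_0 = 12: 12/1
a_1 = 1: 13/1
a_2 = 3: 51/4
a_3 = 2: 115/9
a_4 = 1: 166/13

166/13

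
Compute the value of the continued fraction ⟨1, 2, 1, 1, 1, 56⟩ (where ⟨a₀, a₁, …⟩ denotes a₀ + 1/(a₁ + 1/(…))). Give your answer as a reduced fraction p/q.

623/453

a_0 = 1: 1/1
a_1 = 2: 3/2
a_2 = 1: 4/3
a_3 = 1: 7/5
a_4 = 1: 11/8
a_5 = 56: 623/453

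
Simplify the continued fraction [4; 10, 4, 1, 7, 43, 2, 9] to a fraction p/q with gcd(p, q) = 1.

1351177/329717

Work from the innermost term outward:
Start with 9.
2 + 1/(9/1) = 2 + 1/9 = 19/9
43 + 1/(19/9) = 43 + 9/19 = 826/19
7 + 1/(826/19) = 7 + 19/826 = 5801/826
1 + 1/(5801/826) = 1 + 826/5801 = 6627/5801
4 + 1/(6627/5801) = 4 + 5801/6627 = 32309/6627
10 + 1/(32309/6627) = 10 + 6627/32309 = 329717/32309
4 + 1/(329717/32309) = 4 + 32309/329717 = 1351177/329717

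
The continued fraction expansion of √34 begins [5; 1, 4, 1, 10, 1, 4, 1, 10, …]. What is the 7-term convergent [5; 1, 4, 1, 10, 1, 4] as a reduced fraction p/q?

Compute successive convergents:
a_0 = 5: 5/1
a_1 = 1: 6/1
a_2 = 4: 29/5
a_3 = 1: 35/6
a_4 = 10: 379/65
a_5 = 1: 414/71
a_6 = 4: 2035/349

2035/349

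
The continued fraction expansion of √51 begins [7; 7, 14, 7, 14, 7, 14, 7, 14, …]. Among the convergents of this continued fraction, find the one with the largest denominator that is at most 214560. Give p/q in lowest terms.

499850/69993

a_0 = 7: 7/1  (≤ bound)
a_1 = 7: 50/7  (≤ bound)
a_2 = 14: 707/99  (≤ bound)
a_3 = 7: 4999/700  (≤ bound)
a_4 = 14: 70693/9899  (≤ bound)
a_5 = 7: 499850/69993  (≤ bound)
a_6 = 14: 7068593/989801  (> 214560, stop)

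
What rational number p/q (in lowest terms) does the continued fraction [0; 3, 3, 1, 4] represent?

19/62

Start with 4.
1 + 1/(4/1) = 1 + 1/4 = 5/4
3 + 1/(5/4) = 3 + 4/5 = 19/5
3 + 1/(19/5) = 3 + 5/19 = 62/19
0 + 1/(62/19) = 0 + 19/62 = 19/62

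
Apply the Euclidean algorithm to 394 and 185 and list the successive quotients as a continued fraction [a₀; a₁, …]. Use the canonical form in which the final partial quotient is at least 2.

[2; 7, 1, 2, 2, 3]

⌊394/185⌋ = 2, remainder 24
⌊185/24⌋ = 7, remainder 17
⌊24/17⌋ = 1, remainder 7
⌊17/7⌋ = 2, remainder 3
⌊7/3⌋ = 2, remainder 1
⌊3/1⌋ = 3, remainder 0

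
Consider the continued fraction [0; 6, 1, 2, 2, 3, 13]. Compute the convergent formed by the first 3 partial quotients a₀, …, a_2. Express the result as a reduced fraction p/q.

1/7

Compute successive convergents:
a_0 = 0: 0/1
a_1 = 6: 1/6
a_2 = 1: 1/7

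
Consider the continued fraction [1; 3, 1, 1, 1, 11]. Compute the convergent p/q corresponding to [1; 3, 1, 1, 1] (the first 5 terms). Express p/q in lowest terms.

14/11

Compute successive convergents:
a_0 = 1: 1/1
a_1 = 3: 4/3
a_2 = 1: 5/4
a_3 = 1: 9/7
a_4 = 1: 14/11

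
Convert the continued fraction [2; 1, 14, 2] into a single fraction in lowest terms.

a_0 = 2: 2/1
a_1 = 1: 3/1
a_2 = 14: 44/15
a_3 = 2: 91/31

91/31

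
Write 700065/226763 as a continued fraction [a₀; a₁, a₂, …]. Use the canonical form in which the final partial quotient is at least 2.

[3; 11, 2, 6, 1, 47, 1, 26]

700065 = 3·226763 + 19776, so a_0 = 3
226763 = 11·19776 + 9227, so a_1 = 11
19776 = 2·9227 + 1322, so a_2 = 2
9227 = 6·1322 + 1295, so a_3 = 6
1322 = 1·1295 + 27, so a_4 = 1
1295 = 47·27 + 26, so a_5 = 47
27 = 1·26 + 1, so a_6 = 1
26 = 26·1 + 0, so a_7 = 26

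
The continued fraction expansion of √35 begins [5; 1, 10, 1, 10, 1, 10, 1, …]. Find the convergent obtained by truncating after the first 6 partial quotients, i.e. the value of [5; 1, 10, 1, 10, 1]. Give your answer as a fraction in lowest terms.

Work from the innermost term outward:
Start with 1.
10 + 1/(1/1) = 10 + 1/1 = 11/1
1 + 1/(11/1) = 1 + 1/11 = 12/11
10 + 1/(12/11) = 10 + 11/12 = 131/12
1 + 1/(131/12) = 1 + 12/131 = 143/131
5 + 1/(143/131) = 5 + 131/143 = 846/143

846/143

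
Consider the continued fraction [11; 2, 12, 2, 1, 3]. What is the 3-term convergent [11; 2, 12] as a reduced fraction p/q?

287/25

Starting at the tail and folding back:
Start with 12.
2 + 1/(12/1) = 2 + 1/12 = 25/12
11 + 1/(25/12) = 11 + 12/25 = 287/25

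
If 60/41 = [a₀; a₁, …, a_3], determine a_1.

Apply division with remainder until the remainder is 0:
60 ÷ 41 → quotient 1, remainder 19
41 ÷ 19 → quotient 2, remainder 3

2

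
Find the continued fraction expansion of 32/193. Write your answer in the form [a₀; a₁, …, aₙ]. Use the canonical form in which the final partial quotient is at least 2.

[0; 6, 32]

32 ÷ 193 → quotient 0, remainder 32
193 ÷ 32 → quotient 6, remainder 1
32 ÷ 1 → quotient 32, remainder 0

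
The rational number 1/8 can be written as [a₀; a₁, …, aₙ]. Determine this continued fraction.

[0; 8]

1 ÷ 8 → quotient 0, remainder 1
8 ÷ 1 → quotient 8, remainder 0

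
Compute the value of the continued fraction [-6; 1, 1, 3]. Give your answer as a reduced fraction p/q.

a_0 = -6: -6/1
a_1 = 1: -5/1
a_2 = 1: -11/2
a_3 = 3: -38/7

-38/7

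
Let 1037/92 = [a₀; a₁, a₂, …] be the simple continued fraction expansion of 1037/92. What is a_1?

1037 = 11·92 + 25, so a_0 = 11
92 = 3·25 + 17, so a_1 = 3

3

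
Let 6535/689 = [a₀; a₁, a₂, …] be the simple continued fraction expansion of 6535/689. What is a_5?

2

6535 ÷ 689 → quotient 9, remainder 334
689 ÷ 334 → quotient 2, remainder 21
334 ÷ 21 → quotient 15, remainder 19
21 ÷ 19 → quotient 1, remainder 2
19 ÷ 2 → quotient 9, remainder 1
2 ÷ 1 → quotient 2, remainder 0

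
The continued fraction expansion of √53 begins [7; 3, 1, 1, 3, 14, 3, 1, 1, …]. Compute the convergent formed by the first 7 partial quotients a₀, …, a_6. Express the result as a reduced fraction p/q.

7979/1096

a_0 = 7: 7/1
a_1 = 3: 22/3
a_2 = 1: 29/4
a_3 = 1: 51/7
a_4 = 3: 182/25
a_5 = 14: 2599/357
a_6 = 3: 7979/1096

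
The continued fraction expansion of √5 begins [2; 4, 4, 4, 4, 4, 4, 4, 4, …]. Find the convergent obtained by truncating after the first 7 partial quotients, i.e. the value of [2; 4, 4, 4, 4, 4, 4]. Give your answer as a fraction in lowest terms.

Work from the innermost term outward:
Start with 4.
4 + 1/(4/1) = 4 + 1/4 = 17/4
4 + 1/(17/4) = 4 + 4/17 = 72/17
4 + 1/(72/17) = 4 + 17/72 = 305/72
4 + 1/(305/72) = 4 + 72/305 = 1292/305
4 + 1/(1292/305) = 4 + 305/1292 = 5473/1292
2 + 1/(5473/1292) = 2 + 1292/5473 = 12238/5473

12238/5473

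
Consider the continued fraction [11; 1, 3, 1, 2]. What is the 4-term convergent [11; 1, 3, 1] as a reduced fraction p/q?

a_0 = 11: 11/1
a_1 = 1: 12/1
a_2 = 3: 47/4
a_3 = 1: 59/5

59/5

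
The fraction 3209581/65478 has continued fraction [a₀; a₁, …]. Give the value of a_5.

2

⌊3209581/65478⌋ = 49, remainder 1159
⌊65478/1159⌋ = 56, remainder 574
⌊1159/574⌋ = 2, remainder 11
⌊574/11⌋ = 52, remainder 2
⌊11/2⌋ = 5, remainder 1
⌊2/1⌋ = 2, remainder 0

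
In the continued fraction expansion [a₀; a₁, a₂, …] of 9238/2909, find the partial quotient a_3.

9238 = 3·2909 + 511, so a_0 = 3
2909 = 5·511 + 354, so a_1 = 5
511 = 1·354 + 157, so a_2 = 1
354 = 2·157 + 40, so a_3 = 2

2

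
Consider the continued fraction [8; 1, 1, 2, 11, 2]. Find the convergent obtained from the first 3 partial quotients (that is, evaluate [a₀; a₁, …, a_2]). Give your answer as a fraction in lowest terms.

Start with 1.
1 + 1/(1/1) = 1 + 1/1 = 2/1
8 + 1/(2/1) = 8 + 1/2 = 17/2

17/2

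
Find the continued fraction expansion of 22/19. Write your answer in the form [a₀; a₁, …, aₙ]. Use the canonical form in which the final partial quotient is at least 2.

22 = 1·19 + 3, so a_0 = 1
19 = 6·3 + 1, so a_1 = 6
3 = 3·1 + 0, so a_2 = 3

[1; 6, 3]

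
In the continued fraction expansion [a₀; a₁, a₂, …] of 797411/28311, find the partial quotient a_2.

797411 ÷ 28311 → quotient 28, remainder 4703
28311 ÷ 4703 → quotient 6, remainder 93
4703 ÷ 93 → quotient 50, remainder 53

50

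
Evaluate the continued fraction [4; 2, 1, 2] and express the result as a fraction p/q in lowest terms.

a_0 = 4: 4/1
a_1 = 2: 9/2
a_2 = 1: 13/3
a_3 = 2: 35/8

35/8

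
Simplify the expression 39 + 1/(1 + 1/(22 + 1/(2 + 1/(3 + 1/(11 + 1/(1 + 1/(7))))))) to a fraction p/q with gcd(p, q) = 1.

637559/15956

Start with 7.
1 + 1/(7/1) = 1 + 1/7 = 8/7
11 + 1/(8/7) = 11 + 7/8 = 95/8
3 + 1/(95/8) = 3 + 8/95 = 293/95
2 + 1/(293/95) = 2 + 95/293 = 681/293
22 + 1/(681/293) = 22 + 293/681 = 15275/681
1 + 1/(15275/681) = 1 + 681/15275 = 15956/15275
39 + 1/(15956/15275) = 39 + 15275/15956 = 637559/15956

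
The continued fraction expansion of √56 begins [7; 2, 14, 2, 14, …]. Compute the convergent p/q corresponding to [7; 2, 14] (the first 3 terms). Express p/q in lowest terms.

Starting at the tail and folding back:
Start with 14.
2 + 1/(14/1) = 2 + 1/14 = 29/14
7 + 1/(29/14) = 7 + 14/29 = 217/29

217/29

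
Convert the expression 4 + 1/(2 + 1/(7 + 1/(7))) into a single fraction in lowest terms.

Use the convergent recurrence hₖ = aₖ·hₖ₋₁ + hₖ₋₂ (and likewise for the denominators kₖ):
a_0 = 4: 4/1
a_1 = 2: 9/2
a_2 = 7: 67/15
a_3 = 7: 478/107

478/107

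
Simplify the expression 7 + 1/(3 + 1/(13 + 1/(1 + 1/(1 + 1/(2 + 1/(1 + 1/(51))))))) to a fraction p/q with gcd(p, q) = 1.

110620/15101

Start with 51.
1 + 1/(51/1) = 1 + 1/51 = 52/51
2 + 1/(52/51) = 2 + 51/52 = 155/52
1 + 1/(155/52) = 1 + 52/155 = 207/155
1 + 1/(207/155) = 1 + 155/207 = 362/207
13 + 1/(362/207) = 13 + 207/362 = 4913/362
3 + 1/(4913/362) = 3 + 362/4913 = 15101/4913
7 + 1/(15101/4913) = 7 + 4913/15101 = 110620/15101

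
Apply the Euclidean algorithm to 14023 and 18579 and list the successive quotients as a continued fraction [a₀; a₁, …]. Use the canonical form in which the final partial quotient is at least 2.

[0; 1, 3, 12, 1, 5, 59]

14023 = 0·18579 + 14023, so a_0 = 0
18579 = 1·14023 + 4556, so a_1 = 1
14023 = 3·4556 + 355, so a_2 = 3
4556 = 12·355 + 296, so a_3 = 12
355 = 1·296 + 59, so a_4 = 1
296 = 5·59 + 1, so a_5 = 5
59 = 59·1 + 0, so a_6 = 59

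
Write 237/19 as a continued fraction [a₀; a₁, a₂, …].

Run the Euclidean algorithm, recording each quotient:
237 ÷ 19 → quotient 12, remainder 9
19 ÷ 9 → quotient 2, remainder 1
9 ÷ 1 → quotient 9, remainder 0

[12; 2, 9]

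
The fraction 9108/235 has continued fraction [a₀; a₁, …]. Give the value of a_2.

3

Apply division with remainder until the remainder is 0:
9108 ÷ 235 → quotient 38, remainder 178
235 ÷ 178 → quotient 1, remainder 57
178 ÷ 57 → quotient 3, remainder 7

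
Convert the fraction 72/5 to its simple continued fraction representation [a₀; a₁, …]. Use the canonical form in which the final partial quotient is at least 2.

[14; 2, 2]

72 ÷ 5 → quotient 14, remainder 2
5 ÷ 2 → quotient 2, remainder 1
2 ÷ 1 → quotient 2, remainder 0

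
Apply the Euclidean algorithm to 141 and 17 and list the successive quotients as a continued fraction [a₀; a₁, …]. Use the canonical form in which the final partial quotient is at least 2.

[8; 3, 2, 2]

Repeatedly divide and take the remainder:
⌊141/17⌋ = 8, remainder 5
⌊17/5⌋ = 3, remainder 2
⌊5/2⌋ = 2, remainder 1
⌊2/1⌋ = 2, remainder 0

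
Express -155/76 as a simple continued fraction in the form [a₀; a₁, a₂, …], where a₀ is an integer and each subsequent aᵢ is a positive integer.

-155 ÷ 76 → quotient -3, remainder 73
76 ÷ 73 → quotient 1, remainder 3
73 ÷ 3 → quotient 24, remainder 1
3 ÷ 1 → quotient 3, remainder 0

[-3; 1, 24, 3]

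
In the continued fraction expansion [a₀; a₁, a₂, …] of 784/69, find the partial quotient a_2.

Apply division with remainder until the remainder is 0:
784 ÷ 69 → quotient 11, remainder 25
69 ÷ 25 → quotient 2, remainder 19
25 ÷ 19 → quotient 1, remainder 6

1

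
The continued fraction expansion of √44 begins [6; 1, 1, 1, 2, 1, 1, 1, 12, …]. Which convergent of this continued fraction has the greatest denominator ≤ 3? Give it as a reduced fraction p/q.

20/3

a_0 = 6: 6/1  (≤ bound)
a_1 = 1: 7/1  (≤ bound)
a_2 = 1: 13/2  (≤ bound)
a_3 = 1: 20/3  (≤ bound)
a_4 = 2: 53/8  (> 3, stop)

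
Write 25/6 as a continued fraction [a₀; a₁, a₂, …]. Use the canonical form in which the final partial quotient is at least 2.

⌊25/6⌋ = 4, remainder 1
⌊6/1⌋ = 6, remainder 0

[4; 6]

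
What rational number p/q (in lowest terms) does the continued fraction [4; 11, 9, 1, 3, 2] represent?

Starting at the tail and folding back:
Start with 2.
3 + 1/(2/1) = 3 + 1/2 = 7/2
1 + 1/(7/2) = 1 + 2/7 = 9/7
9 + 1/(9/7) = 9 + 7/9 = 88/9
11 + 1/(88/9) = 11 + 9/88 = 977/88
4 + 1/(977/88) = 4 + 88/977 = 3996/977

3996/977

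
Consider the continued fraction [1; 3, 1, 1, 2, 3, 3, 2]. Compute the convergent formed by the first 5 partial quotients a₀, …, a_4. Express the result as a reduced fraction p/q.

Use the convergent recurrence hₖ = aₖ·hₖ₋₁ + hₖ₋₂ (and likewise for the denominators kₖ):
a_0 = 1: 1/1
a_1 = 3: 4/3
a_2 = 1: 5/4
a_3 = 1: 9/7
a_4 = 2: 23/18

23/18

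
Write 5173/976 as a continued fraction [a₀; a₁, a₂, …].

[5; 3, 3, 48, 2]

5173 ÷ 976 → quotient 5, remainder 293
976 ÷ 293 → quotient 3, remainder 97
293 ÷ 97 → quotient 3, remainder 2
97 ÷ 2 → quotient 48, remainder 1
2 ÷ 1 → quotient 2, remainder 0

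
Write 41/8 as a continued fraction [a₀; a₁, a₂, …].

Apply division with remainder until the remainder is 0:
41 = 5·8 + 1, so a_0 = 5
8 = 8·1 + 0, so a_1 = 8

[5; 8]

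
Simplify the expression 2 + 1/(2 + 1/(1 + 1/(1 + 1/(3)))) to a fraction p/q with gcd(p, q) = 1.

Starting at the tail and folding back:
Start with 3.
1 + 1/(3/1) = 1 + 1/3 = 4/3
1 + 1/(4/3) = 1 + 3/4 = 7/4
2 + 1/(7/4) = 2 + 4/7 = 18/7
2 + 1/(18/7) = 2 + 7/18 = 43/18

43/18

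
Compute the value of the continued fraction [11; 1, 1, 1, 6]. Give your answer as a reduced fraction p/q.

a_0 = 11: 11/1
a_1 = 1: 12/1
a_2 = 1: 23/2
a_3 = 1: 35/3
a_4 = 6: 233/20

233/20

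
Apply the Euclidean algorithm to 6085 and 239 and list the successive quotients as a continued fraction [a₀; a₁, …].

6085 = 25·239 + 110, so a_0 = 25
239 = 2·110 + 19, so a_1 = 2
110 = 5·19 + 15, so a_2 = 5
19 = 1·15 + 4, so a_3 = 1
15 = 3·4 + 3, so a_4 = 3
4 = 1·3 + 1, so a_5 = 1
3 = 3·1 + 0, so a_6 = 3

[25; 2, 5, 1, 3, 1, 3]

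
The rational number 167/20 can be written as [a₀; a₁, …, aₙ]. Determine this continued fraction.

[8; 2, 1, 6]

Apply division with remainder until the remainder is 0:
167 ÷ 20 → quotient 8, remainder 7
20 ÷ 7 → quotient 2, remainder 6
7 ÷ 6 → quotient 1, remainder 1
6 ÷ 1 → quotient 6, remainder 0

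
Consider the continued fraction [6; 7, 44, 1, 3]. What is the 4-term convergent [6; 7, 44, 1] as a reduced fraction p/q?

Start with 1.
44 + 1/(1/1) = 44 + 1/1 = 45/1
7 + 1/(45/1) = 7 + 1/45 = 316/45
6 + 1/(316/45) = 6 + 45/316 = 1941/316

1941/316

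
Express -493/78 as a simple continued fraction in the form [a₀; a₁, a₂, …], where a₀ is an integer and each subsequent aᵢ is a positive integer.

⌊-493/78⌋ = -7, remainder 53
⌊78/53⌋ = 1, remainder 25
⌊53/25⌋ = 2, remainder 3
⌊25/3⌋ = 8, remainder 1
⌊3/1⌋ = 3, remainder 0

[-7; 1, 2, 8, 3]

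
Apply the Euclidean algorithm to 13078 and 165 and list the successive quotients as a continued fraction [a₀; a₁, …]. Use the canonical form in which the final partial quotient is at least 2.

13078 ÷ 165 → quotient 79, remainder 43
165 ÷ 43 → quotient 3, remainder 36
43 ÷ 36 → quotient 1, remainder 7
36 ÷ 7 → quotient 5, remainder 1
7 ÷ 1 → quotient 7, remainder 0

[79; 3, 1, 5, 7]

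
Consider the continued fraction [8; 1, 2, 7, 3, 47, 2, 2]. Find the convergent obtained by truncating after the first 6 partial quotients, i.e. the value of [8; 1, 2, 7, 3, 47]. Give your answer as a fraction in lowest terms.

a_0 = 8: 8/1
a_1 = 1: 9/1
a_2 = 2: 26/3
a_3 = 7: 191/22
a_4 = 3: 599/69
a_5 = 47: 28344/3265

28344/3265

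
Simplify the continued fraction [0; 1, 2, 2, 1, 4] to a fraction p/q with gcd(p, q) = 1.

Start with 4.
1 + 1/(4/1) = 1 + 1/4 = 5/4
2 + 1/(5/4) = 2 + 4/5 = 14/5
2 + 1/(14/5) = 2 + 5/14 = 33/14
1 + 1/(33/14) = 1 + 14/33 = 47/33
0 + 1/(47/33) = 0 + 33/47 = 33/47

33/47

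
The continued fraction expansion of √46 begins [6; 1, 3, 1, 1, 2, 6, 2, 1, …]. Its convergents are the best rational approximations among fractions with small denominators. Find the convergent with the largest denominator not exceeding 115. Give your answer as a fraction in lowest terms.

a_0 = 6: 6/1  (≤ bound)
a_1 = 1: 7/1  (≤ bound)
a_2 = 3: 27/4  (≤ bound)
a_3 = 1: 34/5  (≤ bound)
a_4 = 1: 61/9  (≤ bound)
a_5 = 2: 156/23  (≤ bound)
a_6 = 6: 997/147  (> 115, stop)

156/23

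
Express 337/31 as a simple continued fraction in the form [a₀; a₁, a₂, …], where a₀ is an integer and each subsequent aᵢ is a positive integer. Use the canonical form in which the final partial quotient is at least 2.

337 ÷ 31 → quotient 10, remainder 27
31 ÷ 27 → quotient 1, remainder 4
27 ÷ 4 → quotient 6, remainder 3
4 ÷ 3 → quotient 1, remainder 1
3 ÷ 1 → quotient 3, remainder 0

[10; 1, 6, 1, 3]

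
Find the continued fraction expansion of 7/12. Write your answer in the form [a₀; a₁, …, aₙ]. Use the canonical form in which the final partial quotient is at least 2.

7 ÷ 12 → quotient 0, remainder 7
12 ÷ 7 → quotient 1, remainder 5
7 ÷ 5 → quotient 1, remainder 2
5 ÷ 2 → quotient 2, remainder 1
2 ÷ 1 → quotient 2, remainder 0

[0; 1, 1, 2, 2]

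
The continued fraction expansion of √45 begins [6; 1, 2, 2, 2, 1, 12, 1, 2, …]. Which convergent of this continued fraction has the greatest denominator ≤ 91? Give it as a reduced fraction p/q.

a_0 = 6: 6/1  (≤ bound)
a_1 = 1: 7/1  (≤ bound)
a_2 = 2: 20/3  (≤ bound)
a_3 = 2: 47/7  (≤ bound)
a_4 = 2: 114/17  (≤ bound)
a_5 = 1: 161/24  (≤ bound)
a_6 = 12: 2046/305  (> 91, stop)

161/24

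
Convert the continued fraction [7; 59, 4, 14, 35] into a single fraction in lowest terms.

831023/118432

Build up convergents one term at a time:
a_0 = 7: 7/1
a_1 = 59: 414/59
a_2 = 4: 1663/237
a_3 = 14: 23696/3377
a_4 = 35: 831023/118432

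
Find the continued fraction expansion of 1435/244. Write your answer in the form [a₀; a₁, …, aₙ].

[5; 1, 7, 2, 2, 2, 2]

1435 = 5·244 + 215, so a_0 = 5
244 = 1·215 + 29, so a_1 = 1
215 = 7·29 + 12, so a_2 = 7
29 = 2·12 + 5, so a_3 = 2
12 = 2·5 + 2, so a_4 = 2
5 = 2·2 + 1, so a_5 = 2
2 = 2·1 + 0, so a_6 = 2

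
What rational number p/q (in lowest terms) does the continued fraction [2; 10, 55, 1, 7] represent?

Starting at the tail and folding back:
Start with 7.
1 + 1/(7/1) = 1 + 1/7 = 8/7
55 + 1/(8/7) = 55 + 7/8 = 447/8
10 + 1/(447/8) = 10 + 8/447 = 4478/447
2 + 1/(4478/447) = 2 + 447/4478 = 9403/4478

9403/4478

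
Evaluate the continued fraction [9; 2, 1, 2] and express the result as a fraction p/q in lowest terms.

a_0 = 9: 9/1
a_1 = 2: 19/2
a_2 = 1: 28/3
a_3 = 2: 75/8

75/8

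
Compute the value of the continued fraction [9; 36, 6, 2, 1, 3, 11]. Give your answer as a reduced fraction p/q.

a_0 = 9: 9/1
a_1 = 36: 325/36
a_2 = 6: 1959/217
a_3 = 2: 4243/470
a_4 = 1: 6202/687
a_5 = 3: 22849/2531
a_6 = 11: 257541/28528

257541/28528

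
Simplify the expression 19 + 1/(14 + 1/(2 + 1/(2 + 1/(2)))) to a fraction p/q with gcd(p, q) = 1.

a_0 = 19: 19/1
a_1 = 14: 267/14
a_2 = 2: 553/29
a_3 = 2: 1373/72
a_4 = 2: 3299/173

3299/173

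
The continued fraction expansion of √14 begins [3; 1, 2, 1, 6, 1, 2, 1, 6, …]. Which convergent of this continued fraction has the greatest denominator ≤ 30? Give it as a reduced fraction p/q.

101/27

List convergents until the denominator exceeds the bound:
a_0 = 3: 3/1  (≤ bound)
a_1 = 1: 4/1  (≤ bound)
a_2 = 2: 11/3  (≤ bound)
a_3 = 1: 15/4  (≤ bound)
a_4 = 6: 101/27  (≤ bound)
a_5 = 1: 116/31  (> 30, stop)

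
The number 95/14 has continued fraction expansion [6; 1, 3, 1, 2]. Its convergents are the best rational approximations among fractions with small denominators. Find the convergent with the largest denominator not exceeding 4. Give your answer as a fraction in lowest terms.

27/4

a_0 = 6: 6/1  (≤ bound)
a_1 = 1: 7/1  (≤ bound)
a_2 = 3: 27/4  (≤ bound)
a_3 = 1: 34/5  (> 4, stop)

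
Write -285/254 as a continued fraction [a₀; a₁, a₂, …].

-285 ÷ 254 → quotient -2, remainder 223
254 ÷ 223 → quotient 1, remainder 31
223 ÷ 31 → quotient 7, remainder 6
31 ÷ 6 → quotient 5, remainder 1
6 ÷ 1 → quotient 6, remainder 0

[-2; 1, 7, 5, 6]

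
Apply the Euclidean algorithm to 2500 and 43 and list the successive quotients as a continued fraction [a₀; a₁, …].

[58; 7, 6]

Apply division with remainder until the remainder is 0:
2500 = 58·43 + 6, so a_0 = 58
43 = 7·6 + 1, so a_1 = 7
6 = 6·1 + 0, so a_2 = 6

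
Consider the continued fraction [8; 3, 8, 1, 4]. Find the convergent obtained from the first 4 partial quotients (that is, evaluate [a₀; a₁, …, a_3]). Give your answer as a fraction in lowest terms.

Starting at the tail and folding back:
Start with 1.
8 + 1/(1/1) = 8 + 1/1 = 9/1
3 + 1/(9/1) = 3 + 1/9 = 28/9
8 + 1/(28/9) = 8 + 9/28 = 233/28

233/28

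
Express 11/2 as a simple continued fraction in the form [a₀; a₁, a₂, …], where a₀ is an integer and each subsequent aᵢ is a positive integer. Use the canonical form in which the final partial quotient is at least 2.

[5; 2]

Run the Euclidean algorithm, recording each quotient:
11 ÷ 2 → quotient 5, remainder 1
2 ÷ 1 → quotient 2, remainder 0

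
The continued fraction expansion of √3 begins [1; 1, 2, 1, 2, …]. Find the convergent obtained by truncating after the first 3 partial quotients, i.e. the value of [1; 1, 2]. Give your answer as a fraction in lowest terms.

5/3

a_0 = 1: 1/1
a_1 = 1: 2/1
a_2 = 2: 5/3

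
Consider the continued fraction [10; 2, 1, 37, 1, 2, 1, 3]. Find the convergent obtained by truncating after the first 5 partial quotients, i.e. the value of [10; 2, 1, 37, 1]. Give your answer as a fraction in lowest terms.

1199/116

a_0 = 10: 10/1
a_1 = 2: 21/2
a_2 = 1: 31/3
a_3 = 37: 1168/113
a_4 = 1: 1199/116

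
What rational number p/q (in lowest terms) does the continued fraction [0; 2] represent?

Start with 2.
0 + 1/(2/1) = 0 + 1/2 = 1/2

1/2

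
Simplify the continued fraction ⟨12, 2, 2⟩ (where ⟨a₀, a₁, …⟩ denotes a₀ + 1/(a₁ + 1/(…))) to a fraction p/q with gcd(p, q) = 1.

a_0 = 12: 12/1
a_1 = 2: 25/2
a_2 = 2: 62/5

62/5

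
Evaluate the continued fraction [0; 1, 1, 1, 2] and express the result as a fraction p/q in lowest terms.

5/8

Compute successive convergents:
a_0 = 0: 0/1
a_1 = 1: 1/1
a_2 = 1: 1/2
a_3 = 1: 2/3
a_4 = 2: 5/8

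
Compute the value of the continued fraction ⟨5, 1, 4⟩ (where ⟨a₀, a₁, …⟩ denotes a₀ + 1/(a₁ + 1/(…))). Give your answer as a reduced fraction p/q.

a_0 = 5: 5/1
a_1 = 1: 6/1
a_2 = 4: 29/5

29/5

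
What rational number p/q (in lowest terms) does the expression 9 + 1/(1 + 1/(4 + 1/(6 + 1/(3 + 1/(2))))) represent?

Work from the innermost term outward:
Start with 2.
3 + 1/(2/1) = 3 + 1/2 = 7/2
6 + 1/(7/2) = 6 + 2/7 = 44/7
4 + 1/(44/7) = 4 + 7/44 = 183/44
1 + 1/(183/44) = 1 + 44/183 = 227/183
9 + 1/(227/183) = 9 + 183/227 = 2226/227

2226/227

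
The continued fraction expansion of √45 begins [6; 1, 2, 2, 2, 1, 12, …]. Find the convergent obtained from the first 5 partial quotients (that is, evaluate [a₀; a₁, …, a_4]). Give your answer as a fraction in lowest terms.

a_0 = 6: 6/1
a_1 = 1: 7/1
a_2 = 2: 20/3
a_3 = 2: 47/7
a_4 = 2: 114/17

114/17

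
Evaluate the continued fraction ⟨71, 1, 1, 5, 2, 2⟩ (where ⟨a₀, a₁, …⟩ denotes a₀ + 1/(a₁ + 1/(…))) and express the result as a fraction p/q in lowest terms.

4221/59

Start with 2.
2 + 1/(2/1) = 2 + 1/2 = 5/2
5 + 1/(5/2) = 5 + 2/5 = 27/5
1 + 1/(27/5) = 1 + 5/27 = 32/27
1 + 1/(32/27) = 1 + 27/32 = 59/32
71 + 1/(59/32) = 71 + 32/59 = 4221/59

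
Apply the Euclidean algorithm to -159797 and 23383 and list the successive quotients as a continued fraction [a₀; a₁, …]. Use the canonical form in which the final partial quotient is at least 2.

[-7; 6, 49, 6, 13]

Repeatedly divide and take the remainder:
-159797 = -7·23383 + 3884, so a_0 = -7
23383 = 6·3884 + 79, so a_1 = 6
3884 = 49·79 + 13, so a_2 = 49
79 = 6·13 + 1, so a_3 = 6
13 = 13·1 + 0, so a_4 = 13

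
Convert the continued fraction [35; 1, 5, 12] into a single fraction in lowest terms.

Start with 12.
5 + 1/(12/1) = 5 + 1/12 = 61/12
1 + 1/(61/12) = 1 + 12/61 = 73/61
35 + 1/(73/61) = 35 + 61/73 = 2616/73

2616/73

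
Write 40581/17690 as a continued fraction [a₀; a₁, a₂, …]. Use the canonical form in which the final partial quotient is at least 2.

[2; 3, 2, 2, 31, 8, 4]

Repeatedly divide and take the remainder:
40581 = 2·17690 + 5201, so a_0 = 2
17690 = 3·5201 + 2087, so a_1 = 3
5201 = 2·2087 + 1027, so a_2 = 2
2087 = 2·1027 + 33, so a_3 = 2
1027 = 31·33 + 4, so a_4 = 31
33 = 8·4 + 1, so a_5 = 8
4 = 4·1 + 0, so a_6 = 4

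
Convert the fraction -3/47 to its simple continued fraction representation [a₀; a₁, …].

Run the Euclidean algorithm, recording each quotient:
-3 ÷ 47 → quotient -1, remainder 44
47 ÷ 44 → quotient 1, remainder 3
44 ÷ 3 → quotient 14, remainder 2
3 ÷ 2 → quotient 1, remainder 1
2 ÷ 1 → quotient 2, remainder 0

[-1; 1, 14, 1, 2]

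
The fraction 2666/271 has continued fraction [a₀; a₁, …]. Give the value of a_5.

2

2666 ÷ 271 → quotient 9, remainder 227
271 ÷ 227 → quotient 1, remainder 44
227 ÷ 44 → quotient 5, remainder 7
44 ÷ 7 → quotient 6, remainder 2
7 ÷ 2 → quotient 3, remainder 1
2 ÷ 1 → quotient 2, remainder 0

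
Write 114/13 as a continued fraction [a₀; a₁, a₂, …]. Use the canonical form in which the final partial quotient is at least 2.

[8; 1, 3, 3]

Repeatedly divide and take the remainder:
114 = 8·13 + 10, so a_0 = 8
13 = 1·10 + 3, so a_1 = 1
10 = 3·3 + 1, so a_2 = 3
3 = 3·1 + 0, so a_3 = 3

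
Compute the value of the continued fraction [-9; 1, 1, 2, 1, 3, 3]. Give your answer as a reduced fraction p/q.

Start with 3.
3 + 1/(3/1) = 3 + 1/3 = 10/3
1 + 1/(10/3) = 1 + 3/10 = 13/10
2 + 1/(13/10) = 2 + 10/13 = 36/13
1 + 1/(36/13) = 1 + 13/36 = 49/36
1 + 1/(49/36) = 1 + 36/49 = 85/49
-9 + 1/(85/49) = -9 + 49/85 = -716/85

-716/85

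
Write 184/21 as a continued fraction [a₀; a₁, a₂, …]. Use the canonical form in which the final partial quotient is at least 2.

Repeatedly divide and take the remainder:
184 = 8·21 + 16, so a_0 = 8
21 = 1·16 + 5, so a_1 = 1
16 = 3·5 + 1, so a_2 = 3
5 = 5·1 + 0, so a_3 = 5

[8; 1, 3, 5]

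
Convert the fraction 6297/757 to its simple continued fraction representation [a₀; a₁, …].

[8; 3, 7, 11, 3]

Apply division with remainder until the remainder is 0:
⌊6297/757⌋ = 8, remainder 241
⌊757/241⌋ = 3, remainder 34
⌊241/34⌋ = 7, remainder 3
⌊34/3⌋ = 11, remainder 1
⌊3/1⌋ = 3, remainder 0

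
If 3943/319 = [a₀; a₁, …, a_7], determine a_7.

3

Repeatedly divide and take the remainder:
3943 ÷ 319 → quotient 12, remainder 115
319 ÷ 115 → quotient 2, remainder 89
115 ÷ 89 → quotient 1, remainder 26
89 ÷ 26 → quotient 3, remainder 11
26 ÷ 11 → quotient 2, remainder 4
11 ÷ 4 → quotient 2, remainder 3
4 ÷ 3 → quotient 1, remainder 1
3 ÷ 1 → quotient 3, remainder 0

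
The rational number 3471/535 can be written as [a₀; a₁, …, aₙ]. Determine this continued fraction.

3471 = 6·535 + 261, so a_0 = 6
535 = 2·261 + 13, so a_1 = 2
261 = 20·13 + 1, so a_2 = 20
13 = 13·1 + 0, so a_3 = 13

[6; 2, 20, 13]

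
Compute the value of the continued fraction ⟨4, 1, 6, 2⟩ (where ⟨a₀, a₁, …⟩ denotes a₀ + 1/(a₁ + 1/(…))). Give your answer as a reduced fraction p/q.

a_0 = 4: 4/1
a_1 = 1: 5/1
a_2 = 6: 34/7
a_3 = 2: 73/15

73/15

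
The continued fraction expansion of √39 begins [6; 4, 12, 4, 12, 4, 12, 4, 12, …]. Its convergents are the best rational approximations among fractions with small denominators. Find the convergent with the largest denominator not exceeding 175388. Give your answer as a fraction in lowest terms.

764394/122401

List convergents until the denominator exceeds the bound:
a_0 = 6: 6/1  (≤ bound)
a_1 = 4: 25/4  (≤ bound)
a_2 = 12: 306/49  (≤ bound)
a_3 = 4: 1249/200  (≤ bound)
a_4 = 12: 15294/2449  (≤ bound)
a_5 = 4: 62425/9996  (≤ bound)
a_6 = 12: 764394/122401  (≤ bound)
a_7 = 4: 3120001/499600  (> 175388, stop)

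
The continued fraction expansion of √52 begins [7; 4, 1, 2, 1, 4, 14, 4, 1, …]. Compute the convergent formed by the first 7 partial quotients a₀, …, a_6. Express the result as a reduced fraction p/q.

9223/1279

Start with 14.
4 + 1/(14/1) = 4 + 1/14 = 57/14
1 + 1/(57/14) = 1 + 14/57 = 71/57
2 + 1/(71/57) = 2 + 57/71 = 199/71
1 + 1/(199/71) = 1 + 71/199 = 270/199
4 + 1/(270/199) = 4 + 199/270 = 1279/270
7 + 1/(1279/270) = 7 + 270/1279 = 9223/1279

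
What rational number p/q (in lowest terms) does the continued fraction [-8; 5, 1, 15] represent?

-744/95

Start with 15.
1 + 1/(15/1) = 1 + 1/15 = 16/15
5 + 1/(16/15) = 5 + 15/16 = 95/16
-8 + 1/(95/16) = -8 + 16/95 = -744/95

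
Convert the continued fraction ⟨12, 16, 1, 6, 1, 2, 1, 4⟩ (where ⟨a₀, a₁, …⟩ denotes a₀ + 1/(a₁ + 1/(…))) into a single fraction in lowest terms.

29907/2480

Start with 4.
1 + 1/(4/1) = 1 + 1/4 = 5/4
2 + 1/(5/4) = 2 + 4/5 = 14/5
1 + 1/(14/5) = 1 + 5/14 = 19/14
6 + 1/(19/14) = 6 + 14/19 = 128/19
1 + 1/(128/19) = 1 + 19/128 = 147/128
16 + 1/(147/128) = 16 + 128/147 = 2480/147
12 + 1/(2480/147) = 12 + 147/2480 = 29907/2480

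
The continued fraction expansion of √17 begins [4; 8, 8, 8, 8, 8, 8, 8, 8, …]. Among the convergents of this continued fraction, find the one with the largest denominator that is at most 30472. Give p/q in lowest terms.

17684/4289

a_0 = 4: 4/1  (≤ bound)
a_1 = 8: 33/8  (≤ bound)
a_2 = 8: 268/65  (≤ bound)
a_3 = 8: 2177/528  (≤ bound)
a_4 = 8: 17684/4289  (≤ bound)
a_5 = 8: 143649/34840  (> 30472, stop)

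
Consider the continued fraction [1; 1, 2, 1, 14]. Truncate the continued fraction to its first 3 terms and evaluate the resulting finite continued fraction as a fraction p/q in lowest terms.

Start with 2.
1 + 1/(2/1) = 1 + 1/2 = 3/2
1 + 1/(3/2) = 1 + 2/3 = 5/3

5/3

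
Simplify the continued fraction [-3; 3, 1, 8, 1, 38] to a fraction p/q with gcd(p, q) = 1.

-4162/1517

a_0 = -3: -3/1
a_1 = 3: -8/3
a_2 = 1: -11/4
a_3 = 8: -96/35
a_4 = 1: -107/39
a_5 = 38: -4162/1517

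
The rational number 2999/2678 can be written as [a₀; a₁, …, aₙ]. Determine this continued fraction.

[1; 8, 2, 1, 11, 4, 2]

⌊2999/2678⌋ = 1, remainder 321
⌊2678/321⌋ = 8, remainder 110
⌊321/110⌋ = 2, remainder 101
⌊110/101⌋ = 1, remainder 9
⌊101/9⌋ = 11, remainder 2
⌊9/2⌋ = 4, remainder 1
⌊2/1⌋ = 2, remainder 0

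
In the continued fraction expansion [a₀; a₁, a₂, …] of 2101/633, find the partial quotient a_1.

2101 = 3·633 + 202, so a_0 = 3
633 = 3·202 + 27, so a_1 = 3

3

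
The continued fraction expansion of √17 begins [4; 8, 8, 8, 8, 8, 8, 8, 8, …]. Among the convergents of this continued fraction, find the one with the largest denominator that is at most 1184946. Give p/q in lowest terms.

1166876/283009

List convergents until the denominator exceeds the bound:
a_0 = 4: 4/1  (≤ bound)
a_1 = 8: 33/8  (≤ bound)
a_2 = 8: 268/65  (≤ bound)
a_3 = 8: 2177/528  (≤ bound)
a_4 = 8: 17684/4289  (≤ bound)
a_5 = 8: 143649/34840  (≤ bound)
a_6 = 8: 1166876/283009  (≤ bound)
a_7 = 8: 9478657/2298912  (> 1184946, stop)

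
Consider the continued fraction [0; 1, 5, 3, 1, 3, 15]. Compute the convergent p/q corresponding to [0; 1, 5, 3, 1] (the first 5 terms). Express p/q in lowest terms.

21/25

Use the convergent recurrence hₖ = aₖ·hₖ₋₁ + hₖ₋₂ (and likewise for the denominators kₖ):
a_0 = 0: 0/1
a_1 = 1: 1/1
a_2 = 5: 5/6
a_3 = 3: 16/19
a_4 = 1: 21/25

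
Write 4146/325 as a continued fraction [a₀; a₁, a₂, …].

[12; 1, 3, 8, 1, 3, 2]

4146 ÷ 325 → quotient 12, remainder 246
325 ÷ 246 → quotient 1, remainder 79
246 ÷ 79 → quotient 3, remainder 9
79 ÷ 9 → quotient 8, remainder 7
9 ÷ 7 → quotient 1, remainder 2
7 ÷ 2 → quotient 3, remainder 1
2 ÷ 1 → quotient 2, remainder 0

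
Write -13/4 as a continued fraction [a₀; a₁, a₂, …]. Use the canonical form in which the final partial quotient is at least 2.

[-4; 1, 3]

-13 ÷ 4 → quotient -4, remainder 3
4 ÷ 3 → quotient 1, remainder 1
3 ÷ 1 → quotient 3, remainder 0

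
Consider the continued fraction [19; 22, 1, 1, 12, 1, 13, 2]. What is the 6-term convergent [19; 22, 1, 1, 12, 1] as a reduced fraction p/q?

11579/608

Start with 1.
12 + 1/(1/1) = 12 + 1/1 = 13/1
1 + 1/(13/1) = 1 + 1/13 = 14/13
1 + 1/(14/13) = 1 + 13/14 = 27/14
22 + 1/(27/14) = 22 + 14/27 = 608/27
19 + 1/(608/27) = 19 + 27/608 = 11579/608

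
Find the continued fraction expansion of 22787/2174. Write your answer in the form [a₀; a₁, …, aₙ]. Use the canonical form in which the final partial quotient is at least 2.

[10; 2, 13, 11, 2, 3]

Run the Euclidean algorithm, recording each quotient:
22787 ÷ 2174 → quotient 10, remainder 1047
2174 ÷ 1047 → quotient 2, remainder 80
1047 ÷ 80 → quotient 13, remainder 7
80 ÷ 7 → quotient 11, remainder 3
7 ÷ 3 → quotient 2, remainder 1
3 ÷ 1 → quotient 3, remainder 0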